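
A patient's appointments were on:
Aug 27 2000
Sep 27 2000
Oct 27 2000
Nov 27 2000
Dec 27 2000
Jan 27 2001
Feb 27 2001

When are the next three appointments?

Mar 27 2001, Apr 27 2001, May 27 2001

Each date is the 27th; the gaps (31, 30, 31, 30, 31, 31) track the month lengths.
The rule is the 27th of each month.
March 2001: Mar 27 2001.
Next: April 2001 → Apr 27 2001.
Next: May 2001 → May 27 2001.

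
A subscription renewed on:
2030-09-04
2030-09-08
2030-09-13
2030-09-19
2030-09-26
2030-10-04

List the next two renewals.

2030-10-13, 2030-10-23

Intervals are 4, 5, 6, 7, 8 days — an arithmetic progression with common difference 1.
Next gap: 9 days. 2030-10-04 + 9 days = 2030-10-13.
Next gap: 10 days. 2030-10-13 + 10 days = 2030-10-23.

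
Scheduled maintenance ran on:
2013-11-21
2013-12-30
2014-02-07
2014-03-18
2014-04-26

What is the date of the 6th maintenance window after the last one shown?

2014-12-16

Every event comes 39 days after the last (39, 39, 39, 39).
2014-04-26 + 39 days = 2014-06-04.
2014-06-04 + 39 days = 2014-07-13.
2014-07-13 + 39 days = 2014-08-21.
2014-08-21 + 39 days = 2014-09-29.
2014-09-29 + 39 days = 2014-11-07.
2014-11-07 + 39 days = 2014-12-16.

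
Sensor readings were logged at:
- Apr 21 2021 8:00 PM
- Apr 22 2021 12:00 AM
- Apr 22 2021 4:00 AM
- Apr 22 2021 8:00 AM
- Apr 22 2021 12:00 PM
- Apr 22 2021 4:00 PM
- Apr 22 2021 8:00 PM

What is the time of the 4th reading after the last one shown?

Spacing: 4, 4, 4, 4, 4, 4 h — constant 4 h.
Apr 22 2021 8:00 PM + 4 h = Apr 23 2021 12:00 AM.
Apr 23 2021 12:00 AM + 4 h = Apr 23 2021 4:00 AM.
Apr 23 2021 4:00 AM + 4 h = Apr 23 2021 8:00 AM.
Apr 23 2021 8:00 AM + 4 h = Apr 23 2021 12:00 PM.

Apr 23 2021 12:00 PM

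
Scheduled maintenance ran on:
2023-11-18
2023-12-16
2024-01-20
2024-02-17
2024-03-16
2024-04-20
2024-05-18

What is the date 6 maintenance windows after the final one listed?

2024-11-16

Gaps: 28, 35, 28, 28, 35, 28 days — a mix of 28 and 35. Every date is a Saturday.
Each is the 3rd Saturday of its month.
3rd Saturday of June 2024: 2024-06-15.
3rd Saturday of July 2024: 2024-07-20.
August 2024 — 3rd Saturday is 2024-08-17.
3rd Saturday of September 2024: 2024-09-21.
3rd Saturday of October 2024: 2024-10-19.
3rd Saturday of November 2024: 2024-11-16.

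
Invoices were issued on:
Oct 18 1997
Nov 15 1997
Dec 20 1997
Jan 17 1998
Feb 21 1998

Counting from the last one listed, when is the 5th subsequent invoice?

These are Saturdays at 28- or 35-day spacing (28, 35, 28, 35).
The pattern: 3rd Saturday of the month.
March 1998 — 3rd Saturday is Mar 21 1998.
3rd Saturday of April 1998: Apr 18 1998.
3rd Saturday of May 1998: May 16 1998.
3rd Saturday of June 1998: Jun 20 1998.
3rd Saturday of July 1998: Jul 18 1998.

Jul 18 1998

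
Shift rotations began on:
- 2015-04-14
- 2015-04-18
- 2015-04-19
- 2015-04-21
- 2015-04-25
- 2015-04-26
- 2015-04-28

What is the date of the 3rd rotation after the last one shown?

Gaps: 4, 1, 2, 4, 1, 2 days — not constant, but cyclic with period 3.
The events fall on every Tuesday, Saturday and Sunday.
The following Saturday is 2015-05-02.
The following Sunday is 2015-05-03.
Next Tuesday: 2015-05-05.

2015-05-05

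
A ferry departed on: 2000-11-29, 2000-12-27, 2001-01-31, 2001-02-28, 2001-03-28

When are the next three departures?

These are Wednesdays with 28, 35, 28, 28-day gaps.
Each is the final Wednesday of its month — 2000-11-29 is past the 28th, so '4th Wednesday' doesn't fit.
April 2001 ends with Wednesday 2001-04-25.
Last Wednesday of May 2001: 2001-05-30.
Last Wednesday of June 2001: 2001-06-27.

2001-04-25, 2001-05-30, 2001-06-27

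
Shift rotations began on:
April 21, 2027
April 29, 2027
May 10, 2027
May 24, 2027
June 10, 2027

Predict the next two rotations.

June 30, 2027; July 23, 2027

Gaps: 8, 11, 14, 17 days — each gap is 3 larger than the previous one.
Next gap: 20 days. June 10, 2027 + 20 days = June 30, 2027.
Next gap: 23 days. June 30, 2027 + 23 days = July 23, 2027.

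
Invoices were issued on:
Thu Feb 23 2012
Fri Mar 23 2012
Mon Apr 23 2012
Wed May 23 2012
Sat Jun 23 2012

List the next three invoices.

Mon Jul 23 2012, Thu Aug 23 2012, Sun Sep 23 2012

Each date is the 23rd; the gaps (29, 31, 30, 31) track the month lengths.
The rule is the 23rd of each month.
July 2012: Mon Jul 23 2012.
August 2012: Thu Aug 23 2012.
September 2012: Sun Sep 23 2012.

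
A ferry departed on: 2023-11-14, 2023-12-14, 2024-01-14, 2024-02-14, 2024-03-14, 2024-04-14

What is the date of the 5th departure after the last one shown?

2024-09-14

Each date is the 14th; the gaps (30, 31, 31, 29, 31) track the month lengths.
The rule is the 14th of each month.
Next: May 2024 → 2024-05-14.
Next: June 2024 → 2024-06-14.
Next: July 2024 → 2024-07-14.
Next: August 2024 → 2024-08-14.
Next: September 2024 → 2024-09-14.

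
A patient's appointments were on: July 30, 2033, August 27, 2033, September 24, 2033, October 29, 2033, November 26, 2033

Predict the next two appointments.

All Saturdays; the gaps (28, 28, 35, 28) vary with month length.
This is the last Saturday of each month.
Last Saturday of December 2033: December 31, 2033.
Last Saturday of January 2034: January 28, 2034.

December 31, 2033; January 28, 2034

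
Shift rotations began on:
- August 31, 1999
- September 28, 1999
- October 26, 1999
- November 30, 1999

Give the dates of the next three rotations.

These are Tuesdays with 28, 28, 35-day gaps.
Each is the final Tuesday of its month — August 31, 1999 is past the 28th, so '4th Tuesday' doesn't fit.
Last Tuesday of December 1999: December 28, 1999.
Last Tuesday of January 2000: January 25, 2000.
February 2000 ends with Tuesday February 29, 2000.

December 28, 1999; January 25, 2000; February 29, 2000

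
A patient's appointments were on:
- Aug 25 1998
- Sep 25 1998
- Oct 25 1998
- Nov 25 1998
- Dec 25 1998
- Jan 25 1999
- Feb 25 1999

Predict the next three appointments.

Mar 25 1999, Apr 25 1999, May 25 1999

Gaps: 31, 30, 31, 30, 31, 31 days — not constant. Every event is on the 25th of the month.
Pattern: the 25th of each month.
March 1999: Mar 25 1999.
April 1999: Apr 25 1999.
Next: May 1999 → May 25 1999.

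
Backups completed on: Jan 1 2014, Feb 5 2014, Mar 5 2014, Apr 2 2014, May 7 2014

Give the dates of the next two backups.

All dates are Wednesdays, 35, 28, 28, 35 days apart.
Specifically, the 1st Wednesday of each month.
June 2014 — 1st Wednesday is Jun 4 2014.
1st Wednesday of July 2014: Jul 2 2014.

Jun 4 2014, Jul 2 2014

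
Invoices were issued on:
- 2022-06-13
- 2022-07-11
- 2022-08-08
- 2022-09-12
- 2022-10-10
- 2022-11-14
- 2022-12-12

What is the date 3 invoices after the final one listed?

2023-03-13

All dates are Mondays, 28, 28, 35, 28, 35, 28 days apart.
Specifically, the 2nd Monday of each month.
January 2023 — 2nd Monday is 2023-01-09.
February 2023 — 2nd Monday is 2023-02-13.
March 2023 — 2nd Monday is 2023-03-13.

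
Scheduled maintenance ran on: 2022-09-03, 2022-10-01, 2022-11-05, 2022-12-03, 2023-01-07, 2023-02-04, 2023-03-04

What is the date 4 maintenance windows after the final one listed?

Gaps: 28, 35, 28, 35, 28, 28 days — a mix of 28 and 35. Every date is a Saturday.
Each is the 1st Saturday of its month.
1st Saturday of April 2023: 2023-04-01.
May 2023 — 1st Saturday is 2023-05-06.
1st Saturday of June 2023: 2023-06-03.
1st Saturday of July 2023: 2023-07-01.

2023-07-01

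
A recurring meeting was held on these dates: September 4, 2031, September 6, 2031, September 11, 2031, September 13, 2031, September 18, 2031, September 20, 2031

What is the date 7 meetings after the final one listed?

The gap pattern 2, 5, 2, 5, 2 repeats every 2 events.
These are the Thursdays and Saturdays of each week.
The following Thursday is September 25, 2031.
Next Saturday: September 27, 2031.
Next Thursday: October 2, 2031.
Next Saturday: October 4, 2031.
The following Thursday is October 9, 2031.
Next Saturday: October 11, 2031.
Next Thursday: October 16, 2031.

October 16, 2031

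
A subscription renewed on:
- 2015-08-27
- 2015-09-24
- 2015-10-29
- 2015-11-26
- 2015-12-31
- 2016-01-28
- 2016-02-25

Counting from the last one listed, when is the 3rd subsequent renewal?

All Thursdays; the gaps (28, 35, 28, 35, 28, 28) vary with month length.
This is the last Thursday of each month.
Last Thursday of March 2016: 2016-03-31.
April 2016 ends with Thursday 2016-04-28.
Last Thursday of May 2016: 2016-05-26.

2016-05-26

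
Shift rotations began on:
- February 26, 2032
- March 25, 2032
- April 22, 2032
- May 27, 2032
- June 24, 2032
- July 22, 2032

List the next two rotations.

August 26, 2032; September 23, 2032

Gaps: 28, 28, 35, 28, 28 days — a mix of 28 and 35. Every date is a Thursday.
Each is the 4th Thursday of its month.
4th Thursday of August 2032: August 26, 2032.
September 2032 — 4th Thursday is September 23, 2032.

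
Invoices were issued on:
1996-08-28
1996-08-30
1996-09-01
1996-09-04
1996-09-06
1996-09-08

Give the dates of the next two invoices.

The gap pattern 2, 2, 3, 2, 2 repeats every 3 events.
These are the Wednesdays, Fridays and Sundays of each week.
The following Wednesday is 1996-09-11.
Next Friday: 1996-09-13.

1996-09-11, 1996-09-13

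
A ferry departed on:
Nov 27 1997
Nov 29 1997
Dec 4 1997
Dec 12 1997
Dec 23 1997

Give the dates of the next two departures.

Intervals are 2, 5, 8, 11 days — an arithmetic progression with common difference 3.
Next gap: 14 days. Dec 23 1997 + 14 days = Jan 6 1998.
Next gap: 17 days. Jan 6 1998 + 17 days = Jan 23 1998.

Jan 6 1998, Jan 23 1998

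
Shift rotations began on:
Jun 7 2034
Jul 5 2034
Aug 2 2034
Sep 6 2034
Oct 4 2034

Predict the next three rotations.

All dates are Wednesdays, 28, 28, 35, 28 days apart.
Specifically, the 1st Wednesday of each month.
November 2034 — 1st Wednesday is Nov 1 2034.
1st Wednesday of December 2034: Dec 6 2034.
January 2035 — 1st Wednesday is Jan 3 2035.

Nov 1 2034, Dec 6 2034, Jan 3 2035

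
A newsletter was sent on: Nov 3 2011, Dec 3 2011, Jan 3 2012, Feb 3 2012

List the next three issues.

The day-of-month is always 3 (30, 31, 31 days between events).
So this recurs on the 3rd of each month.
March 2012: Mar 3 2012.
Next: April 2012 → Apr 3 2012.
Next: May 2012 → May 3 2012.

Mar 3 2012, Apr 3 2012, May 3 2012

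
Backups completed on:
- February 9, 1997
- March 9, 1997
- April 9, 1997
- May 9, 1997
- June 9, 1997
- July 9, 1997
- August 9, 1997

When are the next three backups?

September 9, 1997; October 9, 1997; November 9, 1997

The day-of-month is always 9 (28, 31, 30, 31, 30, 31 days between events).
So this recurs on the 9th of each month.
September 1997: September 9, 1997.
October 1997: October 9, 1997.
November 1997: November 9, 1997.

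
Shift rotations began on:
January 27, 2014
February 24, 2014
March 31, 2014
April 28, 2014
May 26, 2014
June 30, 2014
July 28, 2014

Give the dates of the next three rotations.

August 25, 2014; September 29, 2014; October 27, 2014

These are Mondays with 28, 35, 28, 28, 35, 28-day gaps.
Each is the final Monday of its month — March 31, 2014 is past the 28th, so '4th Monday' doesn't fit.
Last Monday of August 2014: August 25, 2014.
Last Monday of September 2014: September 29, 2014.
October 2014 ends with Monday October 27, 2014.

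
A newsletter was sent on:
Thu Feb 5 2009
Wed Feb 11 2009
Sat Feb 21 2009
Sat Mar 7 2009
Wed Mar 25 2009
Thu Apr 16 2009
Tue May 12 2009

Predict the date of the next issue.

Thu Jun 11 2009

Gaps: 6, 10, 14, 18, 22, 26 days — each gap is 4 larger than the previous one.
Next gap: 30 days. Tue May 12 2009 + 30 days = Thu Jun 11 2009.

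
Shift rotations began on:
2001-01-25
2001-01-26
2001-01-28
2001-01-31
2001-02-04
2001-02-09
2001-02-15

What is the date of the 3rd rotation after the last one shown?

Intervals are 1, 2, 3, 4, 5, 6 days — an arithmetic progression with common difference 1.
Next gap: 7 days. 2001-02-15 + 7 days = 2001-02-22.
Next gap: 8 days. 2001-02-22 + 8 days = 2001-03-02.
Next gap: 9 days. 2001-03-02 + 9 days = 2001-03-11.

2001-03-11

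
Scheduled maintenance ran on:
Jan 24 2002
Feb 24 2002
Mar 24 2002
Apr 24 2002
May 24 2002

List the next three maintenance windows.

Jun 24 2002, Jul 24 2002, Aug 24 2002

Gaps: 31, 28, 31, 30 days — not constant. Every event is on the 24th of the month.
Pattern: the 24th of each month.
Next: June 2002 → Jun 24 2002.
Next: July 2002 → Jul 24 2002.
August 2002: Aug 24 2002.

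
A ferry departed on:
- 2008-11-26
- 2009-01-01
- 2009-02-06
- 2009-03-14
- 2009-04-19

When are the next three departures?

2009-05-25, 2009-06-30, 2009-08-05

Gaps between consecutive events: 36, 36, 36, 36 days — a constant 36-day interval.
2009-04-19 + 36 days = 2009-05-25.
2009-05-25 + 36 days = 2009-06-30.
2009-06-30 + 36 days = 2009-08-05.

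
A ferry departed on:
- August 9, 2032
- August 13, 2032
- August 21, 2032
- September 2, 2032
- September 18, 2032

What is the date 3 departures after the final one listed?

The spacing grows by 4 each time: 4, 8, 12, 16 days.
Next gap: 20 days. September 18, 2032 + 20 days = October 8, 2032.
Next gap: 24 days. October 8, 2032 + 24 days = November 1, 2032.
Next gap: 28 days. November 1, 2032 + 28 days = November 29, 2032.

November 29, 2032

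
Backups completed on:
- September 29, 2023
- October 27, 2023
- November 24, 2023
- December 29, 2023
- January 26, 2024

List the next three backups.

February 23, 2024; March 29, 2024; April 26, 2024

All Fridays; the gaps (28, 28, 35, 28) vary with month length.
This is the last Friday of each month.
Last Friday of February 2024: February 23, 2024.
March 2024 ends with Friday March 29, 2024.
April 2024 ends with Friday April 26, 2024.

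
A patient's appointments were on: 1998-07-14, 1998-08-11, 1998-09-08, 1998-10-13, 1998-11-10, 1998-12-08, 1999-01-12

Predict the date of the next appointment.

1999-02-09

All dates are Tuesdays, 28, 28, 35, 28, 28, 35 days apart.
Specifically, the 2nd Tuesday of each month.
2nd Tuesday of February 1999: 1999-02-09.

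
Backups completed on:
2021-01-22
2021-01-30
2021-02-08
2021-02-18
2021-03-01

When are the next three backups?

The spacing grows by 1 each time: 8, 9, 10, 11 days.
Next gap: 12 days. 2021-03-01 + 12 days = 2021-03-13.
Next gap: 13 days. 2021-03-13 + 13 days = 2021-03-26.
Next gap: 14 days. 2021-03-26 + 14 days = 2021-04-09.

2021-03-13, 2021-03-26, 2021-04-09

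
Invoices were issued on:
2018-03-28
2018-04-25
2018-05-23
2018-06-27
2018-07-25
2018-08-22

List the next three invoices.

All dates are Wednesdays, 28, 28, 35, 28, 28 days apart.
Specifically, the 4th Wednesday of each month.
September 2018 — 4th Wednesday is 2018-09-26.
October 2018 — 4th Wednesday is 2018-10-24.
4th Wednesday of November 2018: 2018-11-28.

2018-09-26, 2018-10-24, 2018-11-28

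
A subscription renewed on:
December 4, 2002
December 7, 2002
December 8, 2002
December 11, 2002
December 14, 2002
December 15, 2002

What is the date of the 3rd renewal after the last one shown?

December 22, 2002

The gap pattern 3, 1, 3, 3, 1 repeats every 3 events.
These are the Wednesdays, Saturdays and Sundays of each week.
The following Wednesday is December 18, 2002.
Next Saturday: December 21, 2002.
Next Sunday: December 22, 2002.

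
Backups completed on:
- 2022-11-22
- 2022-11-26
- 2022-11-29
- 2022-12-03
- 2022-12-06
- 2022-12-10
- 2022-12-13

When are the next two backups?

2022-12-17, 2022-12-20

Every event lands on a Tuesday or Saturday (gaps cycle 4, 3, 4, 3, 4, 3).
So the schedule is: every Tuesday and Saturday.
Next Saturday: 2022-12-17.
Next Tuesday: 2022-12-20.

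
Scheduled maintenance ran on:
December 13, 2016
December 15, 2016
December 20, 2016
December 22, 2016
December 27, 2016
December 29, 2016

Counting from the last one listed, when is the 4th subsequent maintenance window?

January 12, 2017

The gap pattern 2, 5, 2, 5, 2 repeats every 2 events.
These are the Tuesdays and Thursdays of each week.
The following Tuesday is January 3, 2017.
The following Thursday is January 5, 2017.
The following Tuesday is January 10, 2017.
Next Thursday: January 12, 2017.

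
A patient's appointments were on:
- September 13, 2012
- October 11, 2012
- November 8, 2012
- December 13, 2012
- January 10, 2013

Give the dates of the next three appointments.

February 14, 2013; March 14, 2013; April 11, 2013

All dates are Thursdays, 28, 28, 35, 28 days apart.
Specifically, the 2nd Thursday of each month.
2nd Thursday of February 2013: February 14, 2013.
2nd Thursday of March 2013: March 14, 2013.
2nd Thursday of April 2013: April 11, 2013.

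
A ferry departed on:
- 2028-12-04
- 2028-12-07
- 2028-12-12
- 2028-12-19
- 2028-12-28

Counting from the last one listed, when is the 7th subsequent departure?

Gaps: 3, 5, 7, 9 days — each gap is 2 larger than the previous one.
Next gap: 11 days. 2028-12-28 + 11 days = 2029-01-08.
Next gap: 13 days. 2029-01-08 + 13 days = 2029-01-21.
Next gap: 15 days. 2029-01-21 + 15 days = 2029-02-05.
Next gap: 17 days. 2029-02-05 + 17 days = 2029-02-22.
Next gap: 19 days. 2029-02-22 + 19 days = 2029-03-13.
Next gap: 21 days. 2029-03-13 + 21 days = 2029-04-03.
Next gap: 23 days. 2029-04-03 + 23 days = 2029-04-26.

2029-04-26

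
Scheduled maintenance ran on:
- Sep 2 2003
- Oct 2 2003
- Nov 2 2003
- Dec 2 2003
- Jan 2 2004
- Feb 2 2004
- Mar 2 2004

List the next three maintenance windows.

Apr 2 2004, May 2 2004, Jun 2 2004

Gaps: 30, 31, 30, 31, 31, 29 days — not constant. Every event is on the 2nd of the month.
Pattern: the 2nd of each month.
April 2004: Apr 2 2004.
May 2004: May 2 2004.
June 2004: Jun 2 2004.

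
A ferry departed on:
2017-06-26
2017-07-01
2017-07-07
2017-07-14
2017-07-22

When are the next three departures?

2017-07-31, 2017-08-10, 2017-08-21

Intervals are 5, 6, 7, 8 days — an arithmetic progression with common difference 1.
Next gap: 9 days. 2017-07-22 + 9 days = 2017-07-31.
Next gap: 10 days. 2017-07-31 + 10 days = 2017-08-10.
Next gap: 11 days. 2017-08-10 + 11 days = 2017-08-21.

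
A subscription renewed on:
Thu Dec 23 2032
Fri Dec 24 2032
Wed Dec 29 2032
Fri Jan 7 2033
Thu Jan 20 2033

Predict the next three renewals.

The spacing grows by 4 each time: 1, 5, 9, 13 days.
Next gap: 17 days. Thu Jan 20 2033 + 17 days = Sun Feb 6 2033.
Next gap: 21 days. Sun Feb 6 2033 + 21 days = Sun Feb 27 2033.
Next gap: 25 days. Sun Feb 27 2033 + 25 days = Thu Mar 24 2033.

Sun Feb 6 2033, Sun Feb 27 2033, Thu Mar 24 2033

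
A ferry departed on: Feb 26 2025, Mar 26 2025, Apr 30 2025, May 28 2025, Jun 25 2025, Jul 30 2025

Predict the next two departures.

Aug 27 2025, Sep 24 2025

All Wednesdays; the gaps (28, 35, 28, 28, 35) vary with month length.
This is the last Wednesday of each month.
Last Wednesday of August 2025: Aug 27 2025.
Last Wednesday of September 2025: Sep 24 2025.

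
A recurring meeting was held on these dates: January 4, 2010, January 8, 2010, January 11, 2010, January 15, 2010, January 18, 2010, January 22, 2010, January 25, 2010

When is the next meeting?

January 29, 2010

The gap pattern 4, 3, 4, 3, 4, 3 repeats every 2 events.
These are the Mondays and Fridays of each week.
The following Friday is January 29, 2010.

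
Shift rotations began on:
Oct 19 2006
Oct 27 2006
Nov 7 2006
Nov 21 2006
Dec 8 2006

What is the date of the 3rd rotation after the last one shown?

Feb 15 2007

Intervals are 8, 11, 14, 17 days — an arithmetic progression with common difference 3.
Next gap: 20 days. Dec 8 2006 + 20 days = Dec 28 2006.
Next gap: 23 days. Dec 28 2006 + 23 days = Jan 20 2007.
Next gap: 26 days. Jan 20 2007 + 26 days = Feb 15 2007.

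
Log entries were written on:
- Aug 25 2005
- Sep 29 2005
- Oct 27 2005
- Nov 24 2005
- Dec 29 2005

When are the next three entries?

Jan 26 2006, Feb 23 2006, Mar 30 2006

Every date is a Thursday; gaps 35, 28, 28, 35 days.
Each is the last Thursday of its month (at least one falls on the 29th or later, ruling out '4th Thursday').
January 2006 ends with Thursday Jan 26 2006.
February 2006 ends with Thursday Feb 23 2006.
March 2006 ends with Thursday Mar 30 2006.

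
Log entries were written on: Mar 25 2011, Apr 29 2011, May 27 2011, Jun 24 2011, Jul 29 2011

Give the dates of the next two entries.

Every date is a Friday; gaps 35, 28, 28, 35 days.
Each is the last Friday of its month (at least one falls on the 29th or later, ruling out '4th Friday').
Last Friday of August 2011: Aug 26 2011.
Last Friday of September 2011: Sep 30 2011.

Aug 26 2011, Sep 30 2011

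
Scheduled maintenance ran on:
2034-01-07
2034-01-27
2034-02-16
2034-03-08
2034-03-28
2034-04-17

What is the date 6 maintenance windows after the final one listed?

The spacing is 20, 20, 20, 20, 20 days — always 20 days.
2034-04-17 + 20 days = 2034-05-07.
2034-05-07 + 20 days = 2034-05-27.
2034-05-27 + 20 days = 2034-06-16.
2034-06-16 + 20 days = 2034-07-06.
2034-07-06 + 20 days = 2034-07-26.
2034-07-26 + 20 days = 2034-08-15.

2034-08-15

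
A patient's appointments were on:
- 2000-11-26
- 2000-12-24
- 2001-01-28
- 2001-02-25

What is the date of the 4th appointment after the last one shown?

Gaps: 28, 35, 28 days — a mix of 28 and 35. Every date is a Sunday.
Each is the 4th Sunday of its month.
4th Sunday of March 2001: 2001-03-25.
April 2001 — 4th Sunday is 2001-04-22.
May 2001 — 4th Sunday is 2001-05-27.
June 2001 — 4th Sunday is 2001-06-24.

2001-06-24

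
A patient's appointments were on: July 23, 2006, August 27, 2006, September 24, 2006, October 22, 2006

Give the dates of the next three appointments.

November 26, 2006; December 24, 2006; January 28, 2007

These are Sundays at 28- or 35-day spacing (35, 28, 28).
The pattern: 4th Sunday of the month.
4th Sunday of November 2006: November 26, 2006.
December 2006 — 4th Sunday is December 24, 2006.
January 2007 — 4th Sunday is January 28, 2007.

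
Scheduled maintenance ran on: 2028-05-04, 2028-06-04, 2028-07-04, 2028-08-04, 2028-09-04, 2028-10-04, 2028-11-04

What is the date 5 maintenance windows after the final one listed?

2029-04-04

Each date is the 4th; the gaps (31, 30, 31, 31, 30, 31) track the month lengths.
The rule is the 4th of each month.
Next: December 2028 → 2028-12-04.
January 2029: 2029-01-04.
Next: February 2029 → 2029-02-04.
March 2029: 2029-03-04.
April 2029: 2029-04-04.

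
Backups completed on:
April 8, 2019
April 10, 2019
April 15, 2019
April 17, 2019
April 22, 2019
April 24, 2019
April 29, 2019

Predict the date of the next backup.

May 1, 2019

Gaps: 2, 5, 2, 5, 2, 5 days — not constant, but cyclic with period 2.
The events fall on every Monday and Wednesday.
Next Wednesday: May 1, 2019.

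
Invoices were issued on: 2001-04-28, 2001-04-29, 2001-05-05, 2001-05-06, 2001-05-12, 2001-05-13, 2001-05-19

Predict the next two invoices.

2001-05-20, 2001-05-26

Gaps: 1, 6, 1, 6, 1, 6 days — not constant, but cyclic with period 2.
The events fall on every Saturday and Sunday.
Next Sunday: 2001-05-20.
Next Saturday: 2001-05-26.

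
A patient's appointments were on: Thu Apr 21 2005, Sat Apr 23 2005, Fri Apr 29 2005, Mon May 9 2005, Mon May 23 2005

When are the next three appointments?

Fri Jun 10 2005, Sat Jul 2 2005, Thu Jul 28 2005

Gaps: 2, 6, 10, 14 days — each gap is 4 larger than the previous one.
Next gap: 18 days. Mon May 23 2005 + 18 days = Fri Jun 10 2005.
Next gap: 22 days. Fri Jun 10 2005 + 22 days = Sat Jul 2 2005.
Next gap: 26 days. Sat Jul 2 2005 + 26 days = Thu Jul 28 2005.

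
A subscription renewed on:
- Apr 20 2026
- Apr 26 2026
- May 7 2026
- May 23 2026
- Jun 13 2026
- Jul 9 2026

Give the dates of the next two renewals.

Intervals are 6, 11, 16, 21, 26 days — an arithmetic progression with common difference 5.
Next gap: 31 days. Jul 9 2026 + 31 days = Aug 9 2026.
Next gap: 36 days. Aug 9 2026 + 36 days = Sep 14 2026.

Aug 9 2026, Sep 14 2026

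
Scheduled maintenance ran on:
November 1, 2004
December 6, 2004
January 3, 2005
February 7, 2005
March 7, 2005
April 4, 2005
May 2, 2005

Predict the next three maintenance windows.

All dates are Mondays, 35, 28, 35, 28, 28, 28 days apart.
Specifically, the 1st Monday of each month.
June 2005 — 1st Monday is June 6, 2005.
July 2005 — 1st Monday is July 4, 2005.
August 2005 — 1st Monday is August 1, 2005.

June 6, 2005; July 4, 2005; August 1, 2005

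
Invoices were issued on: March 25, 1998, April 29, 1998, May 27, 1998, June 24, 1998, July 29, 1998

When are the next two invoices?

August 26, 1998; September 30, 1998

All Wednesdays; the gaps (35, 28, 28, 35) vary with month length.
This is the last Wednesday of each month.
Last Wednesday of August 1998: August 26, 1998.
September 1998 ends with Wednesday September 30, 1998.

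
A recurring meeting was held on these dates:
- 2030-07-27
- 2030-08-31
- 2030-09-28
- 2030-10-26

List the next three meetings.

2030-11-30, 2030-12-28, 2031-01-25

All Saturdays; the gaps (35, 28, 28) vary with month length.
This is the last Saturday of each month.
November 2030 ends with Saturday 2030-11-30.
Last Saturday of December 2030: 2030-12-28.
January 2031 ends with Saturday 2031-01-25.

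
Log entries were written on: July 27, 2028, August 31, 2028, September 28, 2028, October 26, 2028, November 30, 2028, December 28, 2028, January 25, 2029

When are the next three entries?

February 22, 2029; March 29, 2029; April 26, 2029

All Thursdays; the gaps (35, 28, 28, 35, 28, 28) vary with month length.
This is the last Thursday of each month.
Last Thursday of February 2029: February 22, 2029.
March 2029 ends with Thursday March 29, 2029.
April 2029 ends with Thursday April 26, 2029.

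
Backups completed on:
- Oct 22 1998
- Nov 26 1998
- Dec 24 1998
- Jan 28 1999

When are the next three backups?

Feb 25 1999, Mar 25 1999, Apr 22 1999

Gaps: 35, 28, 35 days — a mix of 28 and 35. Every date is a Thursday.
Each is the 4th Thursday of its month.
4th Thursday of February 1999: Feb 25 1999.
March 1999 — 4th Thursday is Mar 25 1999.
4th Thursday of April 1999: Apr 22 1999.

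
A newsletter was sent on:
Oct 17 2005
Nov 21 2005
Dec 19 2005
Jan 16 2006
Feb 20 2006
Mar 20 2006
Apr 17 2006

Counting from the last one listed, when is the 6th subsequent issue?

These are Mondays at 28- or 35-day spacing (35, 28, 28, 35, 28, 28).
The pattern: 3rd Monday of the month.
May 2006 — 3rd Monday is May 15 2006.
3rd Monday of June 2006: Jun 19 2006.
3rd Monday of July 2006: Jul 17 2006.
August 2006 — 3rd Monday is Aug 21 2006.
September 2006 — 3rd Monday is Sep 18 2006.
October 2006 — 3rd Monday is Oct 16 2006.

Oct 16 2006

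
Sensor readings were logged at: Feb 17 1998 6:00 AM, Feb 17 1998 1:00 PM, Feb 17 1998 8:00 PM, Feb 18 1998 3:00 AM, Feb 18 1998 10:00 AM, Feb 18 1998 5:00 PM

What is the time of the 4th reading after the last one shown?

Feb 19 1998 9:00 PM

Gaps: 7, 7, 7, 7, 7 hours — each event is 7 hours after the previous one.
Feb 18 1998 5:00 PM + 7 h = Feb 19 1998 12:00 AM.
Feb 19 1998 12:00 AM + 7 h = Feb 19 1998 7:00 AM.
Feb 19 1998 7:00 AM + 7 h = Feb 19 1998 2:00 PM.
Feb 19 1998 2:00 PM + 7 h = Feb 19 1998 9:00 PM.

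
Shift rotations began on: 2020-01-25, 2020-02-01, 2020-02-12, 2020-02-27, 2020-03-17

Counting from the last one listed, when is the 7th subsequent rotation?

Gaps: 7, 11, 15, 19 days — each gap is 4 larger than the previous one.
Next gap: 23 days. 2020-03-17 + 23 days = 2020-04-09.
Next gap: 27 days. 2020-04-09 + 27 days = 2020-05-06.
Next gap: 31 days. 2020-05-06 + 31 days = 2020-06-06.
Next gap: 35 days. 2020-06-06 + 35 days = 2020-07-11.
Next gap: 39 days. 2020-07-11 + 39 days = 2020-08-19.
Next gap: 43 days. 2020-08-19 + 43 days = 2020-10-01.
Next gap: 47 days. 2020-10-01 + 47 days = 2020-11-17.

2020-11-17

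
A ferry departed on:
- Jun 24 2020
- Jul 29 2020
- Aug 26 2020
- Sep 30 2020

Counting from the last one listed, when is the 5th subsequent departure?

Feb 24 2021

All Wednesdays; the gaps (35, 28, 35) vary with month length.
This is the last Wednesday of each month.
Last Wednesday of October 2020: Oct 28 2020.
Last Wednesday of November 2020: Nov 25 2020.
December 2020 ends with Wednesday Dec 30 2020.
Last Wednesday of January 2021: Jan 27 2021.
Last Wednesday of February 2021: Feb 24 2021.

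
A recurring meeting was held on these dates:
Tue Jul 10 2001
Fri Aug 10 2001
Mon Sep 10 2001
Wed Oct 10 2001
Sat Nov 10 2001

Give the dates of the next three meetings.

Each date is the 10th; the gaps (31, 31, 30, 31) track the month lengths.
The rule is the 10th of each month.
December 2001: Mon Dec 10 2001.
Next: January 2002 → Thu Jan 10 2002.
February 2002: Sun Feb 10 2002.

Mon Dec 10 2001, Thu Jan 10 2002, Sun Feb 10 2002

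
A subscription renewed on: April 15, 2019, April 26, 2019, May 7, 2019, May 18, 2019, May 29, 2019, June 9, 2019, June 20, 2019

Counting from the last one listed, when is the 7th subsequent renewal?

September 5, 2019

Every event comes 11 days after the last (11, 11, 11, 11, 11, 11).
June 20, 2019 + 11 days = July 1, 2019.
July 1, 2019 + 11 days = July 12, 2019.
July 12, 2019 + 11 days = July 23, 2019.
July 23, 2019 + 11 days = August 3, 2019.
August 3, 2019 + 11 days = August 14, 2019.
August 14, 2019 + 11 days = August 25, 2019.
August 25, 2019 + 11 days = September 5, 2019.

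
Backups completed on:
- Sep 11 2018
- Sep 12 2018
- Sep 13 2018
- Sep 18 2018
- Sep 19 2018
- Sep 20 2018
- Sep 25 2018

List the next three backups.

The gap pattern 1, 1, 5, 1, 1, 5 repeats every 3 events.
These are the Tuesdays, Wednesdays and Thursdays of each week.
The following Wednesday is Sep 26 2018.
The following Thursday is Sep 27 2018.
Next Tuesday: Oct 2 2018.

Sep 26 2018, Sep 27 2018, Oct 2 2018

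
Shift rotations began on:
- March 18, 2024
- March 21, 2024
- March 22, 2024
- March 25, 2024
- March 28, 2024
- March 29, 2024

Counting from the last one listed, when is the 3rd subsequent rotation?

April 5, 2024

The gap pattern 3, 1, 3, 3, 1 repeats every 3 events.
These are the Mondays, Thursdays and Fridays of each week.
The following Monday is April 1, 2024.
Next Thursday: April 4, 2024.
Next Friday: April 5, 2024.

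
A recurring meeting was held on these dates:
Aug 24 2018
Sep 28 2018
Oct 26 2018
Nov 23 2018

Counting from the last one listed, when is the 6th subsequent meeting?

These are Fridays at 28- or 35-day spacing (35, 28, 28).
The pattern: 4th Friday of the month.
4th Friday of December 2018: Dec 28 2018.
January 2019 — 4th Friday is Jan 25 2019.
February 2019 — 4th Friday is Feb 22 2019.
4th Friday of March 2019: Mar 22 2019.
4th Friday of April 2019: Apr 26 2019.
4th Friday of May 2019: May 24 2019.

May 24 2019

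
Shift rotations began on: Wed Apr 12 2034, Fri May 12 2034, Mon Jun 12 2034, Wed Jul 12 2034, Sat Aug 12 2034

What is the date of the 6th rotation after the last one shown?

Mon Feb 12 2035

Gaps: 30, 31, 30, 31 days — not constant. Every event is on the 12th of the month.
Pattern: the 12th of each month.
Next: September 2034 → Tue Sep 12 2034.
Next: October 2034 → Thu Oct 12 2034.
November 2034: Sun Nov 12 2034.
December 2034: Tue Dec 12 2034.
January 2035: Fri Jan 12 2035.
February 2035: Mon Feb 12 2035.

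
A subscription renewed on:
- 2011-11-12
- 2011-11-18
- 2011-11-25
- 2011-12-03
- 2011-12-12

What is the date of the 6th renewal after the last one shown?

Intervals are 6, 7, 8, 9 days — an arithmetic progression with common difference 1.
Next gap: 10 days. 2011-12-12 + 10 days = 2011-12-22.
Next gap: 11 days. 2011-12-22 + 11 days = 2012-01-02.
Next gap: 12 days. 2012-01-02 + 12 days = 2012-01-14.
Next gap: 13 days. 2012-01-14 + 13 days = 2012-01-27.
Next gap: 14 days. 2012-01-27 + 14 days = 2012-02-10.
Next gap: 15 days. 2012-02-10 + 15 days = 2012-02-25.

2012-02-25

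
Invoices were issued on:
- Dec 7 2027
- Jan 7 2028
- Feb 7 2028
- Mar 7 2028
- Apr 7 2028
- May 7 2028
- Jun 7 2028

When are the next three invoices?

Jul 7 2028, Aug 7 2028, Sep 7 2028

Gaps: 31, 31, 29, 31, 30, 31 days — not constant. Every event is on the 7th of the month.
Pattern: the 7th of each month.
Next: July 2028 → Jul 7 2028.
August 2028: Aug 7 2028.
Next: September 2028 → Sep 7 2028.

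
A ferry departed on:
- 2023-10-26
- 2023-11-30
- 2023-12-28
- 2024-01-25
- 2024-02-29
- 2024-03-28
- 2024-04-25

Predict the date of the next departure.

These are Thursdays with 35, 28, 28, 35, 28, 28-day gaps.
Each is the final Thursday of its month — 2023-11-30 is past the 28th, so '4th Thursday' doesn't fit.
May 2024 ends with Thursday 2024-05-30.

2024-05-30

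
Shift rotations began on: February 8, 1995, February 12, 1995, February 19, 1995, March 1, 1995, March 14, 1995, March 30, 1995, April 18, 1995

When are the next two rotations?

Gaps: 4, 7, 10, 13, 16, 19 days — each gap is 3 larger than the previous one.
Next gap: 22 days. April 18, 1995 + 22 days = May 10, 1995.
Next gap: 25 days. May 10, 1995 + 25 days = June 4, 1995.

May 10, 1995; June 4, 1995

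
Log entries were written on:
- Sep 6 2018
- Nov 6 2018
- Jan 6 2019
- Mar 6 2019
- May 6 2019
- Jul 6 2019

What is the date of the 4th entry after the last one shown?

The day-of-month is always 6 (61, 61, 59, 61, 61 days between events).
So this recurs on the 6th of every 2 months.
Next: September 2019 → Sep 6 2019.
Next: November 2019 → Nov 6 2019.
January 2020: Jan 6 2020.
March 2020: Mar 6 2020.

Mar 6 2020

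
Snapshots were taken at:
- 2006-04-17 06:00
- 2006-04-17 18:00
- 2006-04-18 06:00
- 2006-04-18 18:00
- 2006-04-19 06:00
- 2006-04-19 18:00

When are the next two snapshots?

Gaps: 12, 12, 12, 12, 12 hours — each event is 12 hours after the previous one.
2006-04-19 18:00 + 12 h = 2006-04-20 06:00.
2006-04-20 06:00 + 12 h = 2006-04-20 18:00.

2006-04-20 06:00, 2006-04-20 18:00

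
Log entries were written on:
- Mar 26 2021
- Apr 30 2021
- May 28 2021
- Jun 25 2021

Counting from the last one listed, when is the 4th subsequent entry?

These are Fridays with 35, 28, 28-day gaps.
Each is the final Friday of its month — Apr 30 2021 is past the 28th, so '4th Friday' doesn't fit.
Last Friday of July 2021: Jul 30 2021.
Last Friday of August 2021: Aug 27 2021.
September 2021 ends with Friday Sep 24 2021.
October 2021 ends with Friday Oct 29 2021.

Oct 29 2021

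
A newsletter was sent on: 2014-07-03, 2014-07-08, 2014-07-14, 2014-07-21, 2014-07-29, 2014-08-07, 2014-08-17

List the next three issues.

2014-08-28, 2014-09-09, 2014-09-22

The spacing grows by 1 each time: 5, 6, 7, 8, 9, 10 days.
Next gap: 11 days. 2014-08-17 + 11 days = 2014-08-28.
Next gap: 12 days. 2014-08-28 + 12 days = 2014-09-09.
Next gap: 13 days. 2014-09-09 + 13 days = 2014-09-22.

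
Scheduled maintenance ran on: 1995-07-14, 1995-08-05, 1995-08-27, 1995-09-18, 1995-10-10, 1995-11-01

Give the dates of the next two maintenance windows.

Gaps between consecutive events: 22, 22, 22, 22, 22 days — a constant 22-day interval.
1995-11-01 + 22 days = 1995-11-23.
1995-11-23 + 22 days = 1995-12-15.

1995-11-23, 1995-12-15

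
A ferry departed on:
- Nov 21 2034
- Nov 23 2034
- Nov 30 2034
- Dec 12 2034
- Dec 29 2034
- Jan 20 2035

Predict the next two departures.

Gaps: 2, 7, 12, 17, 22 days — each gap is 5 larger than the previous one.
Next gap: 27 days. Jan 20 2035 + 27 days = Feb 16 2035.
Next gap: 32 days. Feb 16 2035 + 32 days = Mar 20 2035.

Feb 16 2035, Mar 20 2035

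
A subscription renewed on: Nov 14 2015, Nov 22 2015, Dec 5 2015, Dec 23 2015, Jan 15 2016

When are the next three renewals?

Feb 12 2016, Mar 16 2016, Apr 23 2016

The spacing grows by 5 each time: 8, 13, 18, 23 days.
Next gap: 28 days. Jan 15 2016 + 28 days = Feb 12 2016.
Next gap: 33 days. Feb 12 2016 + 33 days = Mar 16 2016.
Next gap: 38 days. Mar 16 2016 + 38 days = Apr 23 2016.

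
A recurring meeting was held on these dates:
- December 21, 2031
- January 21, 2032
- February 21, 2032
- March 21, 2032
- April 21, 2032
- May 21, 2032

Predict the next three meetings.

June 21, 2032; July 21, 2032; August 21, 2032

Each date is the 21st; the gaps (31, 31, 29, 31, 30) track the month lengths.
The rule is the 21st of each month.
June 2032: June 21, 2032.
Next: July 2032 → July 21, 2032.
August 2032: August 21, 2032.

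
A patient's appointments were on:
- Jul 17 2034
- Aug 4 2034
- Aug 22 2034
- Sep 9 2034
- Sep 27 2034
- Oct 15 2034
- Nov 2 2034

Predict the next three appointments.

Every event comes 18 days after the last (18, 18, 18, 18, 18, 18).
Nov 2 2034 + 18 days = Nov 20 2034.
Nov 20 2034 + 18 days = Dec 8 2034.
Dec 8 2034 + 18 days = Dec 26 2034.

Nov 20 2034, Dec 8 2034, Dec 26 2034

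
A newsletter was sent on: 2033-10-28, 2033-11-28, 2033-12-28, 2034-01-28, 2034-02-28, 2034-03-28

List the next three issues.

2034-04-28, 2034-05-28, 2034-06-28

The day-of-month is always 28 (31, 30, 31, 31, 28 days between events).
So this recurs on the 28th of each month.
Next: April 2034 → 2034-04-28.
Next: May 2034 → 2034-05-28.
Next: June 2034 → 2034-06-28.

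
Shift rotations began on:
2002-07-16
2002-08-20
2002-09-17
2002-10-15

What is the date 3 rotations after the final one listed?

These are Tuesdays at 28- or 35-day spacing (35, 28, 28).
The pattern: 3rd Tuesday of the month.
November 2002 — 3rd Tuesday is 2002-11-19.
December 2002 — 3rd Tuesday is 2002-12-17.
3rd Tuesday of January 2003: 2003-01-21.

2003-01-21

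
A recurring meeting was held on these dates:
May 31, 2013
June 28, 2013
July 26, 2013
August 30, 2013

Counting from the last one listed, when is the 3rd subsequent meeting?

These are Fridays with 28, 28, 35-day gaps.
Each is the final Friday of its month — May 31, 2013 is past the 28th, so '4th Friday' doesn't fit.
September 2013 ends with Friday September 27, 2013.
Last Friday of October 2013: October 25, 2013.
November 2013 ends with Friday November 29, 2013.

November 29, 2013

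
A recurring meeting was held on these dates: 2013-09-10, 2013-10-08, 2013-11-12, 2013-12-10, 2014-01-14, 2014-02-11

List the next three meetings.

All dates are Tuesdays, 28, 35, 28, 35, 28 days apart.
Specifically, the 2nd Tuesday of each month.
March 2014 — 2nd Tuesday is 2014-03-11.
April 2014 — 2nd Tuesday is 2014-04-08.
2nd Tuesday of May 2014: 2014-05-13.

2014-03-11, 2014-04-08, 2014-05-13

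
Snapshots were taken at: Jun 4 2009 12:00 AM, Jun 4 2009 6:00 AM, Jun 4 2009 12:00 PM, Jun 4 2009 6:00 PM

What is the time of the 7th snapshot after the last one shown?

Spacing: 6, 6, 6 h — constant 6 h.
Jun 4 2009 6:00 PM + 6 h = Jun 5 2009 12:00 AM.
Jun 5 2009 12:00 AM + 6 h = Jun 5 2009 6:00 AM.
Jun 5 2009 6:00 AM + 6 h = Jun 5 2009 12:00 PM.
Jun 5 2009 12:00 PM + 6 h = Jun 5 2009 6:00 PM.
Jun 5 2009 6:00 PM + 6 h = Jun 6 2009 12:00 AM.
Jun 6 2009 12:00 AM + 6 h = Jun 6 2009 6:00 AM.
Jun 6 2009 6:00 AM + 6 h = Jun 6 2009 12:00 PM.

Jun 6 2009 12:00 PM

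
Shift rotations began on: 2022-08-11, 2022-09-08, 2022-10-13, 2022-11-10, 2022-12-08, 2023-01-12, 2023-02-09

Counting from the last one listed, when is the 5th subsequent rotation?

2023-07-13

All dates are Thursdays, 28, 35, 28, 28, 35, 28 days apart.
Specifically, the 2nd Thursday of each month.
2nd Thursday of March 2023: 2023-03-09.
April 2023 — 2nd Thursday is 2023-04-13.
2nd Thursday of May 2023: 2023-05-11.
June 2023 — 2nd Thursday is 2023-06-08.
2nd Thursday of July 2023: 2023-07-13.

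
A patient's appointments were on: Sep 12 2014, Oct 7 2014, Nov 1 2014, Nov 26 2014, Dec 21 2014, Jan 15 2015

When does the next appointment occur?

Feb 9 2015

Every event comes 25 days after the last (25, 25, 25, 25, 25).
Jan 15 2015 + 25 days = Feb 9 2015.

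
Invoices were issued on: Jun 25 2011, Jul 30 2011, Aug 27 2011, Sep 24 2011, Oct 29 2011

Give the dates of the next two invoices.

Every date is a Saturday; gaps 35, 28, 28, 35 days.
Each is the last Saturday of its month (at least one falls on the 29th or later, ruling out '4th Saturday').
November 2011 ends with Saturday Nov 26 2011.
Last Saturday of December 2011: Dec 31 2011.

Nov 26 2011, Dec 31 2011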